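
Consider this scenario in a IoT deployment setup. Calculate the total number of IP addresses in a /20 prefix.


Given: CIDR prefix /20
Host bits = 32 - 20 = 12
Total addresses = 2^12 = 4096

4096


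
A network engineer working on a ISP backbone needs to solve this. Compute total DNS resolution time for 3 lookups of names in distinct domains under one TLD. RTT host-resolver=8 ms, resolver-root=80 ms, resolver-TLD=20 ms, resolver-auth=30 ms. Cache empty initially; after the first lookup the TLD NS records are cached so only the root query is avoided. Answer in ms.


Lookup 1 (cold cache): local + root + TLD + auth = 8 + 80 + 20 + 30 = 138 ms
Lookups 2..3 (TLD NS cached -> skip root; new domain -> still ask TLD and auth): local + TLD + auth = 8 + 20 + 30 = 58 ms each
Remaining 2 lookups: 2 * 58 = 116 ms
Total = 138 + 116 = 254 ms

254


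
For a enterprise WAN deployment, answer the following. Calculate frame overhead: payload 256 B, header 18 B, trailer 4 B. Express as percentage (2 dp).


Given: payload = 256 B, header = 18 B, trailer = 4 B
Overhead bytes = header + trailer = 18 + 4 = 22
Total frame = payload + overhead = 256 + 22 = 278
Overhead % = 22 / 278 * 100 = 7.9137% -> 7.91% (2 dp)

7.91


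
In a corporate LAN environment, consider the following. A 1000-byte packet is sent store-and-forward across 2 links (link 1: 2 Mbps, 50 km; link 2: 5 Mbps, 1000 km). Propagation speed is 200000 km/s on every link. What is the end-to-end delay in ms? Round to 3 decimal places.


Packet = 1000 bytes = 8000 bits. Store-and-forward: sum (t_trans + t_prop) per link.
Link 1: t_trans = 8000/(2*10^6) s = 4.0000 ms; t_prop = 50/200000 s = 0.2500 ms; subtotal = 4.2500 ms
Link 2: t_trans = 8000/(5*10^6) s = 1.6000 ms; t_prop = 1000/200000 s = 5.0000 ms; subtotal = 6.6000 ms
End-to-end = 4.2500 + 6.6000 = 10.8500 ms -> 10.850 ms (3 dp)

10.850


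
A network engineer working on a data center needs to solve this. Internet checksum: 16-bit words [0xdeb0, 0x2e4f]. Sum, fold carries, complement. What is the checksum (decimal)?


Given words: [0xdeb0, 0x2e4f]
Step 1: Sum all words
Raw sum = 57008 + 11855 = 68863
Step 2: Fold carry: (3327 + 1) = 3328
One's complement = ~3328 & 0xFFFF = 62207

62207


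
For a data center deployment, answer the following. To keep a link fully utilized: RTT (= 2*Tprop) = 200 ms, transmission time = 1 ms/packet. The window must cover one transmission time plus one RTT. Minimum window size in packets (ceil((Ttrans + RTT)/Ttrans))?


Given: Ttrans = 1 ms, RTT = 200 ms (= 2 * Tprop, Tprop = 100 ms)
Time until first ACK returns = Ttrans + RTT = 1 + 200 = 201 ms
Need W * Ttrans >= Ttrans + RTT  ->  W >= (Ttrans + RTT) / Ttrans
(Ttrans + RTT) / Ttrans = 201 / 1 = 201
W_min = ceil(201) = 201

201


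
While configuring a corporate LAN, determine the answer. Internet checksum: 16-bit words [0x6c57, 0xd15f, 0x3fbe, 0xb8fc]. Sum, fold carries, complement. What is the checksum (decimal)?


Given words: [0x6c57, 0xd15f, 0x3fbe, 0xb8fc]
Step 1: Sum all words
Raw sum = 27735 + 53599 + 16318 + 47356 = 145008
Step 2: Fold carry: (13936 + 2) = 13938
One's complement = ~13938 & 0xFFFF = 51597

51597


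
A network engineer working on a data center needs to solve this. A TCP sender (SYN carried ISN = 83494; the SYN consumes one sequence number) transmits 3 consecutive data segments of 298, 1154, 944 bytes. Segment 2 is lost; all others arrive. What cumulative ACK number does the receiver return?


SYN uses sequence number 83494; first data byte = ISN + 1 = 83495.
Segment 1: SEQ = 83495, len = 298 B, covers [83495, 83792]
Segment 2: SEQ = 83793, len = 1154 B, covers [83793, 84946] [LOST]
Segment 3: SEQ = 84947, len = 944 B, covers [84947, 85890]
In-order data received: bytes [83495, 83792] (segments 1..1).
Segment 2 missing -> gap begins at byte 83793; later segments buffered out of order.
Cumulative ACK = next expected in-order byte = 83495 + 298 = 83793

83793


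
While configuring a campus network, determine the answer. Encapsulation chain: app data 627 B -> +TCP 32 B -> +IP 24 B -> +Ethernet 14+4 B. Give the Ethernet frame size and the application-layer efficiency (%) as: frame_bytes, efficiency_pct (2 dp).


TCP segment = 627 + 32 = 659 B
IP packet = 659 + 24 = 683 B
Ethernet frame = 683 + 14 + 4 = 701 B
Efficiency = app / frame = 627 / 701 = 0.894437 = 89.4437% -> 89.44% (2 dp)

701, 89.44


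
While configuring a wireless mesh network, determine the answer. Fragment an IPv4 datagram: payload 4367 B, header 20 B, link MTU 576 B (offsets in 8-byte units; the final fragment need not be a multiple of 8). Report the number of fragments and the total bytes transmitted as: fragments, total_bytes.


Max data per non-final fragment = floor((MTU - header)/8)*8 = floor((576 - 20)/8)*8 = floor(556/8)*8 = 552 B
Final fragment needs no 8-byte alignment: it can carry up to MTU - header = 556 B
Non-final fragments needed = ceil((payload - 556) / 552) = ceil(3811/552) = ceil(6.9040) = 7
Number of fragments = 7 + 1 = 8
Fragment sizes (data): 7 * 552 B + 503 B (last, 503 <= 556 OK)
Total bytes sent = payload + n_frags * header = 4367 + 8*20 = 4367 + 160 = 4527 B

8, 4527


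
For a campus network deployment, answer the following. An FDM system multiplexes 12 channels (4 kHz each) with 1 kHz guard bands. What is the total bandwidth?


Given: 12 channels, 4 kHz each, guard = 1 kHz
Channel bandwidth = 12 * 4 = 48 kHz
Guard bands = 11 gaps * 1 kHz = 11 kHz
Total = 48 + 11 = 59 kHz

59


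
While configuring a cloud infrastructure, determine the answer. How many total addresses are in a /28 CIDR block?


Given: CIDR prefix /28
Host bits = 32 - 28 = 4
Total addresses = 2^4 = 16

16


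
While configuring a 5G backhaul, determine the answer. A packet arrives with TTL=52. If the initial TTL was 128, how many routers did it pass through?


Given: initial TTL = 128, received TTL = 52
Hops = initial TTL - received TTL
Hops = 128 - 52 = 76

76


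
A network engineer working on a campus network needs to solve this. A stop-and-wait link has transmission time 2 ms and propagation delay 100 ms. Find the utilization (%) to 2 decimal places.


Given: Ttrans = 2 ms, Tprop = 100 ms
RTT = 2 * Tprop = 2 * 100 = 200 ms
U = Ttrans / (Ttrans + RTT)
U = 2 / (2 + 200)
U = 2 / 202 = 0.009901
U% = 0.99%

0.99


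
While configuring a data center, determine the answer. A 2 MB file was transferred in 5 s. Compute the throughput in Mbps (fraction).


Given: file = 2 MB, time = 5 s
File in Mb = 2 * 8 = 16 Mb
Throughput = 16 / 5 Mbps
Throughput = 16/5 Mbps

16/5


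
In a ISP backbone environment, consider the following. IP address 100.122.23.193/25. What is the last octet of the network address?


Given: IP = 100.122.23.193, prefix = /25
Subnet mask = 255.255.255.128
Last octet of IP: 193
Last octet of mask: 128
Network last octet = 193 AND 128 = 128

128


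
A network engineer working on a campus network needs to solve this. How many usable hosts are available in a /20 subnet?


Given: subnet mask /20
Host bits = 32 - 20 = 12
Total addresses = 2^12 = 4096
Usable hosts = 4096 - 2 (network + broadcast) = 4094

4094


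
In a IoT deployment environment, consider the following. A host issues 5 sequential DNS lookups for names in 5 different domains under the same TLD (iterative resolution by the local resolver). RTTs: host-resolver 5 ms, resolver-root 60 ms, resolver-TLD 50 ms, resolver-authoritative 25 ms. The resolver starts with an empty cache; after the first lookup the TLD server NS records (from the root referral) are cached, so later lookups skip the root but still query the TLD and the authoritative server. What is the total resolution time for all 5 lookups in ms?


Lookup 1 (cold cache): local + root + TLD + auth = 5 + 60 + 50 + 25 = 140 ms
Lookups 2..5 (TLD NS cached -> skip root; new domain -> still ask TLD and auth): local + TLD + auth = 5 + 50 + 25 = 80 ms each
Remaining 4 lookups: 4 * 80 = 320 ms
Total = 140 + 320 = 460 ms

460


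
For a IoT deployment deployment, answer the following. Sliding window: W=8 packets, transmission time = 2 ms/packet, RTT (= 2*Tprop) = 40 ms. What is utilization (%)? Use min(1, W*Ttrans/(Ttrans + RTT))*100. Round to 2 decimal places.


Given: W = 8, Ttrans = 2 ms, RTT = 40 ms (= 2 * Tprop, Tprop = 20 ms)
Cycle time = Ttrans + RTT = 2 + 40 = 42 ms (first packet sent until its ACK returns)
W * Ttrans = 8 * 2 = 16 ms of sending per cycle
W * Ttrans / (Ttrans + RTT) = 16 / 42 = 0.380952
U = min(1, 0.380952) = 0.380952
U% = 38.10%

38.10


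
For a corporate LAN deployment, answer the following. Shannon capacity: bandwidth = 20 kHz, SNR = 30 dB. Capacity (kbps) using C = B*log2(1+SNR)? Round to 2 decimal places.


Given: B = 20 kHz, SNR = 30 dB
SNR linear = 10^(30/10) = 1000
1 + SNR = 1001
log2(1001) = 9.9672262588
C = 20 * 1000 * 9.9672262588 = 199344.5252 bps
C = 199.344525 kbps -> 199.34 kbps (2 dp)

199.34


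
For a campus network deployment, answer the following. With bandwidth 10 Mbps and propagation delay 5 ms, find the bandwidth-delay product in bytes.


Given: bandwidth = 10 Mbps, delay = 5 ms
BDP in bits = 10 * 10^6 * 5 / 1000
BDP in bits = 50000
BDP in bytes = 50000 / 8 = 6250

6250


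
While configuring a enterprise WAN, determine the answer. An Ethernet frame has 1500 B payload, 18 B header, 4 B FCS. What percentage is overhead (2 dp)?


Given: payload = 1500 B, header = 18 B, trailer = 4 B
Overhead bytes = header + trailer = 18 + 4 = 22
Total frame = payload + overhead = 1500 + 22 = 1522
Overhead % = 22 / 1522 * 100 = 1.4455% -> 1.45% (2 dp)

1.45


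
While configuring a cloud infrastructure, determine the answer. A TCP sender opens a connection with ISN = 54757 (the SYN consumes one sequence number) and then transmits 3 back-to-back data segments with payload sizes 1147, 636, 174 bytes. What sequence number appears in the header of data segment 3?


The SYN occupies sequence number ISN = 54757, so the first data byte is ISN + 1 = 54758.
SEQ of data segment i = (ISN + 1) + sum of payload sizes of segments 1..i-1.
Segment 1: SEQ = 54758, payload = 1147 bytes
Segment 2: SEQ = 55905, payload = 636 bytes
Segment 3: SEQ = 56541, payload = 174 bytes
SEQ of segment 3 = 54758 + 1147 + 636 = 56541

56541


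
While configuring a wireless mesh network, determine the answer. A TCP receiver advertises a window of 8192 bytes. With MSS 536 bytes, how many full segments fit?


Given: RWND = 8192 bytes, MSS = 536 bytes
Full segments = floor(RWND / MSS)
Full segments = floor(8192 / 536)
Full segments = floor(15.2836) = 15

15


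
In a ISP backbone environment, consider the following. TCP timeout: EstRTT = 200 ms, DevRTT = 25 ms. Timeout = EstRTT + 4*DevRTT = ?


Given: EstRTT = 200 ms, DevRTT = 25 ms
Timeout = EstRTT + 4 * DevRTT
4 * DevRTT = 4 * 25 = 100
Timeout = 200 + 100 = 300 ms

300


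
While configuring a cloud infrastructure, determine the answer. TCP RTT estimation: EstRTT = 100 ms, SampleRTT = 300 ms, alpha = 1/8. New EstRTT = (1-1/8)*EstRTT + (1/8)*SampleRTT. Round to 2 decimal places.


Given: EstRTT = 100 ms, SampleRTT = 300 ms, alpha = 1/8
New EstRTT = (1 - alpha) * EstRTT + alpha * SampleRTT
(7/8) * 100 = 87.5
(1/8) * 300 = 37.5
New EstRTT = 87.5 + 37.5 = 125 ms -> 125.00 ms (2 dp)

125.00


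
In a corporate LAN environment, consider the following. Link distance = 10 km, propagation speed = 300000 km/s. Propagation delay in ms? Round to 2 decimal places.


Given: distance = 10 km, speed = 300000 km/s
Delay = distance / speed = 10 / 300000 seconds
Delay in ms = 10 * 1000 / 300000
Delay = 0.0333 ms
Rounded to 2 dp = 0.03 ms

0.03


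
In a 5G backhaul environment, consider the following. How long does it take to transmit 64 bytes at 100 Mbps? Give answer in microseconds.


Given: packet = 64 bytes, bandwidth = 100 Mbps
Packet in bits = 64 * 8 = 512 bits
Bandwidth = 100 * 10^6 = 100000000 bps
Time = 512 / 100000000 seconds
Time in us = 512 * 10^6 / 100000000 = 5.12

5.12


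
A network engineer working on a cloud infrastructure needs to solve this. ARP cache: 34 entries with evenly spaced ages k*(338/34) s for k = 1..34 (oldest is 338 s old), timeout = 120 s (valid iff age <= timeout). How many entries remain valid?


Ages are k * 338/34 s for k = 1..34 (spacing = 9.9412 s).
Entry k is valid iff k * 338/34 <= 120 iff k <= 34 * 120 / 338 = 12.0710
n_valid = floor(12.0710) = 12
(n_stale = 34 - 12 = 22)

12


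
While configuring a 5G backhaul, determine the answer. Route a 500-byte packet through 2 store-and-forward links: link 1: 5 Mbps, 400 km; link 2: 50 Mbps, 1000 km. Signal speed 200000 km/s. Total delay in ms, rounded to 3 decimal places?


Packet = 500 bytes = 4000 bits. Store-and-forward: sum (t_trans + t_prop) per link.
Link 1: t_trans = 4000/(5*10^6) s = 0.8000 ms; t_prop = 400/200000 s = 2.0000 ms; subtotal = 2.8000 ms
Link 2: t_trans = 4000/(50*10^6) s = 0.0800 ms; t_prop = 1000/200000 s = 5.0000 ms; subtotal = 5.0800 ms
End-to-end = 2.8000 + 5.0800 = 7.8800 ms -> 7.880 ms (3 dp)

7.880


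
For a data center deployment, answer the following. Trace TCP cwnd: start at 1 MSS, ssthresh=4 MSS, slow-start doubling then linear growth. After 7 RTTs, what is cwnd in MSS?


RTT 0: cwnd = 1 MSS (initial)
RTT 1: cwnd = 2 MSS (slow start, doubled)
RTT 2: cwnd = 4 MSS (slow start, doubled)
RTT 3: cwnd = 5 MSS (congestion avoidance, +1)
RTT 4: cwnd = 6 MSS (congestion avoidance, +1)
RTT 5: cwnd = 7 MSS (congestion avoidance, +1)
RTT 6: cwnd = 8 MSS (congestion avoidance, +1)
RTT 7: cwnd = 9 MSS (congestion avoidance, +1)

9


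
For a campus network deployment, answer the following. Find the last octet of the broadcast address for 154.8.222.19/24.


Given: IP = 154.8.222.19, prefix = /24
Host bits = 32 - 24 = 8
Network last octet = 19 AND mask = 0
Host part size = 2^8 - 1 = 255
Broadcast last octet = 0 OR 255 = 255

255


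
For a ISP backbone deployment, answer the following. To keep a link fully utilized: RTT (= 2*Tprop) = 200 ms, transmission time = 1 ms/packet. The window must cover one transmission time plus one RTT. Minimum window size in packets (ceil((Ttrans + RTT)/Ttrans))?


Given: Ttrans = 1 ms, RTT = 200 ms (= 2 * Tprop, Tprop = 100 ms)
Time until first ACK returns = Ttrans + RTT = 1 + 200 = 201 ms
Need W * Ttrans >= Ttrans + RTT  ->  W >= (Ttrans + RTT) / Ttrans
(Ttrans + RTT) / Ttrans = 201 / 1 = 201
W_min = ceil(201) = 201

201


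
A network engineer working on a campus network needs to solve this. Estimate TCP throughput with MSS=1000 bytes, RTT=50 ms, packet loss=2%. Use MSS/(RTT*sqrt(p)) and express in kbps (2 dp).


Given: MSS = 1000 bytes, RTT = 50 ms, loss = 2%
RTT in seconds = 50 / 1000 = 0.05
Loss rate = 2% = 0.02
sqrt(loss) = sqrt(0.02) = 0.141421356237
Throughput (bytes/s) = 1000 / (0.05 * 0.141421356237) = 141421.3562
Throughput (kbps) = 141421.3562 * 8 / 1000 = 1131.370850 -> 1131.37 kbps (2 dp)

1131.37


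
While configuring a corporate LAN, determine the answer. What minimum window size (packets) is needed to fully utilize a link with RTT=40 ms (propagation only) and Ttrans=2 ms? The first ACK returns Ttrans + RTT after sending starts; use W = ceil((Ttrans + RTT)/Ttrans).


Given: Ttrans = 2 ms, RTT = 40 ms (= 2 * Tprop, Tprop = 20 ms)
Time until first ACK returns = Ttrans + RTT = 2 + 40 = 42 ms
Need W * Ttrans >= Ttrans + RTT  ->  W >= (Ttrans + RTT) / Ttrans
(Ttrans + RTT) / Ttrans = 42 / 2 = 21
W_min = ceil(21) = 21

21


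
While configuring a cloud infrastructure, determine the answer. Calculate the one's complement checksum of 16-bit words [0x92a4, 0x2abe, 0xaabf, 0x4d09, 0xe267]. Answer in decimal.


Given words: [0x92a4, 0x2abe, 0xaabf, 0x4d09, 0xe267]
Step 1: Sum all words
Raw sum = 37540 + 10942 + 43711 + 19721 + 57959 = 169873
Step 2: Fold carry: (38801 + 2) = 38803
One's complement = ~38803 & 0xFFFF = 26732

26732


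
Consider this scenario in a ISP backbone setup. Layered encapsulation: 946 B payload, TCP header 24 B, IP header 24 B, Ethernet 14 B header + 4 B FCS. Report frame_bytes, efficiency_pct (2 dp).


TCP segment = 946 + 24 = 970 B
IP packet = 970 + 24 = 994 B
Ethernet frame = 994 + 14 + 4 = 1012 B
Efficiency = app / frame = 946 / 1012 = 0.934783 = 93.4783% -> 93.48% (2 dp)

1012, 93.48


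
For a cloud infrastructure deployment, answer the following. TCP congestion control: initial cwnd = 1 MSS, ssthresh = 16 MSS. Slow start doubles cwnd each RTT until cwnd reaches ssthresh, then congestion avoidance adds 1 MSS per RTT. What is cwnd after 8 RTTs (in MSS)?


RTT 0: cwnd = 1 MSS (initial)
RTT 1: cwnd = 2 MSS (slow start, doubled)
RTT 2: cwnd = 4 MSS (slow start, doubled)
RTT 3: cwnd = 8 MSS (slow start, doubled)
RTT 4: cwnd = 16 MSS (slow start, doubled)
RTT 5: cwnd = 17 MSS (congestion avoidance, +1)
RTT 6: cwnd = 18 MSS (congestion avoidance, +1)
RTT 7: cwnd = 19 MSS (congestion avoidance, +1)
RTT 8: cwnd = 20 MSS (congestion avoidance, +1)

20


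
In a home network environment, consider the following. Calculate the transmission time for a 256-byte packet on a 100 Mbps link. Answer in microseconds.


Given: packet = 256 bytes, bandwidth = 100 Mbps
Packet in bits = 256 * 8 = 2048 bits
Bandwidth = 100 * 10^6 = 100000000 bps
Time = 2048 / 100000000 seconds
Time in us = 2048 * 10^6 / 100000000 = 20.48

20.48


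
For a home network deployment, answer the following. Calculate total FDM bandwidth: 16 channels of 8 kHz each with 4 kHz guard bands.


Given: 16 channels, 8 kHz each, guard = 4 kHz
Channel bandwidth = 16 * 8 = 128 kHz
Guard bands = 15 gaps * 4 kHz = 60 kHz
Total = 128 + 60 = 188 kHz

188


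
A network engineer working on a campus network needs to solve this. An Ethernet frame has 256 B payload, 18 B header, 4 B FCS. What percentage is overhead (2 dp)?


Given: payload = 256 B, header = 18 B, trailer = 4 B
Overhead bytes = header + trailer = 18 + 4 = 22
Total frame = payload + overhead = 256 + 22 = 278
Overhead % = 22 / 278 * 100 = 7.9137% -> 7.91% (2 dp)

7.91


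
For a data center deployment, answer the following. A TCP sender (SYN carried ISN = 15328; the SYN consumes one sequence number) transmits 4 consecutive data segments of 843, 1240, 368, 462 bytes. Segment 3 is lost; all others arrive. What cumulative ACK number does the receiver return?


SYN uses sequence number 15328; first data byte = ISN + 1 = 15329.
Segment 1: SEQ = 15329, len = 843 B, covers [15329, 16171]
Segment 2: SEQ = 16172, len = 1240 B, covers [16172, 17411]
Segment 3: SEQ = 17412, len = 368 B, covers [17412, 17779] [LOST]
Segment 4: SEQ = 17780, len = 462 B, covers [17780, 18241]
In-order data received: bytes [15329, 17411] (segments 1..2).
Segment 3 missing -> gap begins at byte 17412; later segments buffered out of order.
Cumulative ACK = next expected in-order byte = 15329 + 843 + 1240 = 17412

17412


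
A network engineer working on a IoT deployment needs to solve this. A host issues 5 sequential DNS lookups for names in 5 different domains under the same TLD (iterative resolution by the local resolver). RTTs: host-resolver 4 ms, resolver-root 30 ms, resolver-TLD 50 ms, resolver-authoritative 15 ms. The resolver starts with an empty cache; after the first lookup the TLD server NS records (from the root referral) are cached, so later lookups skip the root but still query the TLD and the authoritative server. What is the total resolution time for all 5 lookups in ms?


Lookup 1 (cold cache): local + root + TLD + auth = 4 + 30 + 50 + 15 = 99 ms
Lookups 2..5 (TLD NS cached -> skip root; new domain -> still ask TLD and auth): local + TLD + auth = 4 + 50 + 15 = 69 ms each
Remaining 4 lookups: 4 * 69 = 276 ms
Total = 99 + 276 = 375 ms

375


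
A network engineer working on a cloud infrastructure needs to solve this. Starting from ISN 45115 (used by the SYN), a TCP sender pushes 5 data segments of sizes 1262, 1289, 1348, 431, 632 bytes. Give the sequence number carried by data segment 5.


The SYN occupies sequence number ISN = 45115, so the first data byte is ISN + 1 = 45116.
SEQ of data segment i = (ISN + 1) + sum of payload sizes of segments 1..i-1.
Segment 1: SEQ = 45116, payload = 1262 bytes
Segment 2: SEQ = 46378, payload = 1289 bytes
Segment 3: SEQ = 47667, payload = 1348 bytes
Segment 4: SEQ = 49015, payload = 431 bytes
Segment 5: SEQ = 49446, payload = 632 bytes
SEQ of segment 5 = 45116 + 1262 + 1289 + 1348 + 431 = 49446

49446


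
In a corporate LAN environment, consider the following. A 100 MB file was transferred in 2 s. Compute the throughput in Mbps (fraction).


Given: file = 100 MB, time = 2 s
File in Mb = 100 * 8 = 800 Mb
Throughput = 800 / 2 Mbps
Throughput = 400 Mbps

400


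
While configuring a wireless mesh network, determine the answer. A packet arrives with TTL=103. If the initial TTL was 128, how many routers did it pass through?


Given: initial TTL = 128, received TTL = 103
Hops = initial TTL - received TTL
Hops = 128 - 103 = 25

25


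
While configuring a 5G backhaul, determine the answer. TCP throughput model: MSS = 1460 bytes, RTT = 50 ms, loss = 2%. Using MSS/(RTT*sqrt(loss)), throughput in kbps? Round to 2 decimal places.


Given: MSS = 1460 bytes, RTT = 50 ms, loss = 2%
RTT in seconds = 50 / 1000 = 0.05
Loss rate = 2% = 0.02
sqrt(loss) = sqrt(0.02) = 0.141421356237
Throughput (bytes/s) = 1460 / (0.05 * 0.141421356237) = 206475.1801
Throughput (kbps) = 206475.1801 * 8 / 1000 = 1651.801441 -> 1651.80 kbps (2 dp)

1651.80


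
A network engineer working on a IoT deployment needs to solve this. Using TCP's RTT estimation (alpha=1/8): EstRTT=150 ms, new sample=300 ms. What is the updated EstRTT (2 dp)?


Given: EstRTT = 150 ms, SampleRTT = 300 ms, alpha = 1/8
New EstRTT = (1 - alpha) * EstRTT + alpha * SampleRTT
(7/8) * 150 = 131.25
(1/8) * 300 = 37.5
New EstRTT = 131.25 + 37.5 = 168.75 ms -> 168.75 ms (2 dp)

168.75


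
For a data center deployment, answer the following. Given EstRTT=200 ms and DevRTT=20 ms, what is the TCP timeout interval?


Given: EstRTT = 200 ms, DevRTT = 20 ms
Timeout = EstRTT + 4 * DevRTT
4 * DevRTT = 4 * 20 = 80
Timeout = 200 + 80 = 280 ms

280


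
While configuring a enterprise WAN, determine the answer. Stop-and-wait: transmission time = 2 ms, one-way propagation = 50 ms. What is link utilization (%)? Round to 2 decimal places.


Given: Ttrans = 2 ms, Tprop = 50 ms
RTT = 2 * Tprop = 2 * 50 = 100 ms
U = Ttrans / (Ttrans + RTT)
U = 2 / (2 + 100)
U = 2 / 102 = 0.019608
U% = 1.96%

1.96


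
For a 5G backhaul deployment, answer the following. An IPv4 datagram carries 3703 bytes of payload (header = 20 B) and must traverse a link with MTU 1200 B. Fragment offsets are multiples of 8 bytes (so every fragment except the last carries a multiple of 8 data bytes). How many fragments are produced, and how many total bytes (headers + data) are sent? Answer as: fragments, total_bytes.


Max data per non-final fragment = floor((MTU - header)/8)*8 = floor((1200 - 20)/8)*8 = floor(1180/8)*8 = 1176 B
Final fragment needs no 8-byte alignment: it can carry up to MTU - header = 1180 B
Non-final fragments needed = ceil((payload - 1180) / 1176) = ceil(2523/1176) = ceil(2.1454) = 3
Number of fragments = 3 + 1 = 4
Fragment sizes (data): 3 * 1176 B + 175 B (last, 175 <= 1180 OK)
Total bytes sent = payload + n_frags * header = 3703 + 4*20 = 3703 + 80 = 3783 B

4, 3783


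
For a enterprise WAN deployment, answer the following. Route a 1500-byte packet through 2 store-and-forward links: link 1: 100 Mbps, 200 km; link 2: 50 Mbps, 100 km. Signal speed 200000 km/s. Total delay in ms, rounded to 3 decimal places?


Packet = 1500 bytes = 12000 bits. Store-and-forward: sum (t_trans + t_prop) per link.
Link 1: t_trans = 12000/(100*10^6) s = 0.1200 ms; t_prop = 200/200000 s = 1.0000 ms; subtotal = 1.1200 ms
Link 2: t_trans = 12000/(50*10^6) s = 0.2400 ms; t_prop = 100/200000 s = 0.5000 ms; subtotal = 0.7400 ms
End-to-end = 1.1200 + 0.7400 = 1.8600 ms -> 1.860 ms (3 dp)

1.860


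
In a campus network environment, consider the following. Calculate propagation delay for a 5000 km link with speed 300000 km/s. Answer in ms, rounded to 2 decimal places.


Given: distance = 5000 km, speed = 300000 km/s
Delay = distance / speed = 5000 / 300000 seconds
Delay in ms = 5000 * 1000 / 300000
Delay = 16.6667 ms
Rounded to 2 dp = 16.67 ms

16.67


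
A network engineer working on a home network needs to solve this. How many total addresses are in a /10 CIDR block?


Given: CIDR prefix /10
Host bits = 32 - 10 = 22
Total addresses = 2^22 = 4194304

4194304


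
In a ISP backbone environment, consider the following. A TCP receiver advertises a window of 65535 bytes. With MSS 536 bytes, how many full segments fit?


Given: RWND = 65535 bytes, MSS = 536 bytes
Full segments = floor(RWND / MSS)
Full segments = floor(65535 / 536)
Full segments = floor(122.2668) = 122

122


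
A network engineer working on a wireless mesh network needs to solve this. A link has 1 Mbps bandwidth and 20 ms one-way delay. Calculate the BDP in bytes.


Given: bandwidth = 1 Mbps, delay = 20 ms
BDP in bits = 1 * 10^6 * 20 / 1000
BDP in bits = 20000
BDP in bytes = 20000 / 8 = 2500

2500


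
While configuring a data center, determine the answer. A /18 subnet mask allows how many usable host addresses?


Given: subnet mask /18
Host bits = 32 - 18 = 14
Total addresses = 2^14 = 16384
Usable hosts = 16384 - 2 (network + broadcast) = 16382

16382


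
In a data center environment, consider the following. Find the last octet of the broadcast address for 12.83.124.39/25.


Given: IP = 12.83.124.39, prefix = /25
Host bits = 32 - 25 = 7
Network last octet = 39 AND mask = 0
Host part size = 2^7 - 1 = 127
Broadcast last octet = 0 OR 127 = 127

127


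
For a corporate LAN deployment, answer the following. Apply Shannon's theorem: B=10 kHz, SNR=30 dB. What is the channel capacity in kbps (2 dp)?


Given: B = 10 kHz, SNR = 30 dB
SNR linear = 10^(30/10) = 1000
1 + SNR = 1001
log2(1001) = 9.9672262588
C = 10 * 1000 * 9.9672262588 = 99672.2626 bps
C = 99.672263 kbps -> 99.67 kbps (2 dp)

99.67


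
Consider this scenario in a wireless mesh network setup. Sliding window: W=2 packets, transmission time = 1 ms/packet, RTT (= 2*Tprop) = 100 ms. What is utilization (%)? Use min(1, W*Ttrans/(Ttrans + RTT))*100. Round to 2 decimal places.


Given: W = 2, Ttrans = 1 ms, RTT = 100 ms (= 2 * Tprop, Tprop = 50 ms)
Cycle time = Ttrans + RTT = 1 + 100 = 101 ms (first packet sent until its ACK returns)
W * Ttrans = 2 * 1 = 2 ms of sending per cycle
W * Ttrans / (Ttrans + RTT) = 2 / 101 = 0.019802
U = min(1, 0.019802) = 0.019802
U% = 1.98%

1.98


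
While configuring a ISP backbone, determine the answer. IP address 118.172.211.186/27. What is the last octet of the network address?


Given: IP = 118.172.211.186, prefix = /27
Subnet mask = 255.255.255.224
Last octet of IP: 186
Last octet of mask: 224
Network last octet = 186 AND 224 = 160

160


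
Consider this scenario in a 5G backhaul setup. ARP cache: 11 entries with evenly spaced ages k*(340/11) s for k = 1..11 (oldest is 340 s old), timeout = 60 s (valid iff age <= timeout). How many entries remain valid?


Ages are k * 340/11 s for k = 1..11 (spacing = 30.9091 s).
Entry k is valid iff k * 340/11 <= 60 iff k <= 11 * 60 / 340 = 1.9412
n_valid = floor(1.9412) = 1
(n_stale = 11 - 1 = 10)

1


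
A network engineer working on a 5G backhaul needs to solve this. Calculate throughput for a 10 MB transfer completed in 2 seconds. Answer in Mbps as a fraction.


Given: file = 10 MB, time = 2 s
File in Mb = 10 * 8 = 80 Mb
Throughput = 80 / 2 Mbps
Throughput = 40 Mbps

40


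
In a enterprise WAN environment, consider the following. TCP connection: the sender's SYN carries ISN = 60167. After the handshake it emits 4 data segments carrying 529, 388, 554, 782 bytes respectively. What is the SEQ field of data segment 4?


The SYN occupies sequence number ISN = 60167, so the first data byte is ISN + 1 = 60168.
SEQ of data segment i = (ISN + 1) + sum of payload sizes of segments 1..i-1.
Segment 1: SEQ = 60168, payload = 529 bytes
Segment 2: SEQ = 60697, payload = 388 bytes
Segment 3: SEQ = 61085, payload = 554 bytes
Segment 4: SEQ = 61639, payload = 782 bytes
SEQ of segment 4 = 60168 + 529 + 388 + 554 = 61639

61639


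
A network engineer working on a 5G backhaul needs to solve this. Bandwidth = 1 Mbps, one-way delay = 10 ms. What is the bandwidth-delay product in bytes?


Given: bandwidth = 1 Mbps, delay = 10 ms
BDP in bits = 1 * 10^6 * 10 / 1000
BDP in bits = 10000
BDP in bytes = 10000 / 8 = 1250

1250


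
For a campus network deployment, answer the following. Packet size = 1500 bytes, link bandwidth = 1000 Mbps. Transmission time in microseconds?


Given: packet = 1500 bytes, bandwidth = 1000 Mbps
Packet in bits = 1500 * 8 = 12000 bits
Bandwidth = 1000 * 10^6 = 1000000000 bps
Time = 12000 / 1000000000 seconds
Time in us = 12000 * 10^6 / 1000000000 = 12

12


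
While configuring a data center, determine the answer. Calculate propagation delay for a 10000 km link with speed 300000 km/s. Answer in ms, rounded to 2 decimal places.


Given: distance = 10000 km, speed = 300000 km/s
Delay = distance / speed = 10000 / 300000 seconds
Delay in ms = 10000 * 1000 / 300000
Delay = 33.3333 ms
Rounded to 2 dp = 33.33 ms

33.33


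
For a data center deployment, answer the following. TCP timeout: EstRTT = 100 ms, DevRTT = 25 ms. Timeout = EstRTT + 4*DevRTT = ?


Given: EstRTT = 100 ms, DevRTT = 25 ms
Timeout = EstRTT + 4 * DevRTT
4 * DevRTT = 4 * 25 = 100
Timeout = 100 + 100 = 200 ms

200


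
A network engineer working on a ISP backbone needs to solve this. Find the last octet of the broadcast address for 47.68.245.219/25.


Given: IP = 47.68.245.219, prefix = /25
Host bits = 32 - 25 = 7
Network last octet = 219 AND mask = 128
Host part size = 2^7 - 1 = 127
Broadcast last octet = 128 OR 127 = 255

255


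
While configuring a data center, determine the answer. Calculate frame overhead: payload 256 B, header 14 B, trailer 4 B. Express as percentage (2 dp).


Given: payload = 256 B, header = 14 B, trailer = 4 B
Overhead bytes = header + trailer = 14 + 4 = 18
Total frame = payload + overhead = 256 + 18 = 274
Overhead % = 18 / 274 * 100 = 6.5693% -> 6.57% (2 dp)

6.57


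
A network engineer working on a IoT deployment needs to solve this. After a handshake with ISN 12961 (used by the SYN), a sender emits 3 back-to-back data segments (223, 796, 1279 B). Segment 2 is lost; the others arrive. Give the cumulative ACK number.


SYN uses sequence number 12961; first data byte = ISN + 1 = 12962.
Segment 1: SEQ = 12962, len = 223 B, covers [12962, 13184]
Segment 2: SEQ = 13185, len = 796 B, covers [13185, 13980] [LOST]
Segment 3: SEQ = 13981, len = 1279 B, covers [13981, 15259]
In-order data received: bytes [12962, 13184] (segments 1..1).
Segment 2 missing -> gap begins at byte 13185; later segments buffered out of order.
Cumulative ACK = next expected in-order byte = 12962 + 223 = 13185

13185


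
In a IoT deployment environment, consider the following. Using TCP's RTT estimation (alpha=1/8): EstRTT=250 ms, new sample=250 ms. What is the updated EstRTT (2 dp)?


Given: EstRTT = 250 ms, SampleRTT = 250 ms, alpha = 1/8
New EstRTT = (1 - alpha) * EstRTT + alpha * SampleRTT
(7/8) * 250 = 218.75
(1/8) * 250 = 31.25
New EstRTT = 218.75 + 31.25 = 250 ms -> 250.00 ms (2 dp)

250.00


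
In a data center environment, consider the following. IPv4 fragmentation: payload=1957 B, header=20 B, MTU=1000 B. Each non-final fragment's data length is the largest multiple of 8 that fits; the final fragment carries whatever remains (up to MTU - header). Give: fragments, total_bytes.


Max data per non-final fragment = floor((MTU - header)/8)*8 = floor((1000 - 20)/8)*8 = floor(980/8)*8 = 976 B
Final fragment needs no 8-byte alignment: it can carry up to MTU - header = 980 B
Non-final fragments needed = ceil((payload - 980) / 976) = ceil(977/976) = ceil(1.0010) = 2
Number of fragments = 2 + 1 = 3
Fragment sizes (data): 2 * 976 B + 5 B (last, 5 <= 980 OK)
Total bytes sent = payload + n_frags * header = 1957 + 3*20 = 1957 + 60 = 2017 B

3, 2017


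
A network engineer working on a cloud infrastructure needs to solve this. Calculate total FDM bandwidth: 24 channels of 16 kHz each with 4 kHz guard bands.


Given: 24 channels, 16 kHz each, guard = 4 kHz
Channel bandwidth = 24 * 16 = 384 kHz
Guard bands = 23 gaps * 4 kHz = 92 kHz
Total = 384 + 92 = 476 kHz

476


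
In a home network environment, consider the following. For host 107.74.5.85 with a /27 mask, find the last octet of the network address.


Given: IP = 107.74.5.85, prefix = /27
Subnet mask = 255.255.255.224
Last octet of IP: 85
Last octet of mask: 224
Network last octet = 85 AND 224 = 64

64


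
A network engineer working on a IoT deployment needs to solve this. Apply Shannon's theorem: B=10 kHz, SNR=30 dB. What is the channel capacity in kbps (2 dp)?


Given: B = 10 kHz, SNR = 30 dB
SNR linear = 10^(30/10) = 1000
1 + SNR = 1001
log2(1001) = 9.9672262588
C = 10 * 1000 * 9.9672262588 = 99672.2626 bps
C = 99.672263 kbps -> 99.67 kbps (2 dp)

99.67


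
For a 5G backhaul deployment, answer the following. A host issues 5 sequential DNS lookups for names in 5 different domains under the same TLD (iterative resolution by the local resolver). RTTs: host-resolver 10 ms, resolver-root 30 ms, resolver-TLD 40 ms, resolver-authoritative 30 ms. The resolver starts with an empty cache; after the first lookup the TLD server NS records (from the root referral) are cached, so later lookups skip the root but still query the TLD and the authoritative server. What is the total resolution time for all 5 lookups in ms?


Lookup 1 (cold cache): local + root + TLD + auth = 10 + 30 + 40 + 30 = 110 ms
Lookups 2..5 (TLD NS cached -> skip root; new domain -> still ask TLD and auth): local + TLD + auth = 10 + 40 + 30 = 80 ms each
Remaining 4 lookups: 4 * 80 = 320 ms
Total = 110 + 320 = 430 ms

430


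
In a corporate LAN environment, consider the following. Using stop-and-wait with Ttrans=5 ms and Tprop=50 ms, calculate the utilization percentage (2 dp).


Given: Ttrans = 5 ms, Tprop = 50 ms
RTT = 2 * Tprop = 2 * 50 = 100 ms
U = Ttrans / (Ttrans + RTT)
U = 5 / (5 + 100)
U = 5 / 105 = 0.047619
U% = 4.76%

4.76


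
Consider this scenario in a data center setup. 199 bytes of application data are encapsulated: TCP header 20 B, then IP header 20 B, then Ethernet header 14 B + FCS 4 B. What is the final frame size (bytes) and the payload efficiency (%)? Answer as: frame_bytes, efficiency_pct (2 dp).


TCP segment = 199 + 20 = 219 B
IP packet = 219 + 20 = 239 B
Ethernet frame = 239 + 14 + 4 = 257 B
Efficiency = app / frame = 199 / 257 = 0.774319 = 77.4319% -> 77.43% (2 dp)

257, 77.43


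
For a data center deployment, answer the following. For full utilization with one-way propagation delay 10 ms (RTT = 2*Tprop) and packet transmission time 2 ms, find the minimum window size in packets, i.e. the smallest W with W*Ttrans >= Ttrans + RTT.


Given: Ttrans = 2 ms, RTT = 20 ms (= 2 * Tprop, Tprop = 10 ms)
Time until first ACK returns = Ttrans + RTT = 2 + 20 = 22 ms
Need W * Ttrans >= Ttrans + RTT  ->  W >= (Ttrans + RTT) / Ttrans
(Ttrans + RTT) / Ttrans = 22 / 2 = 11
W_min = ceil(11) = 11

11


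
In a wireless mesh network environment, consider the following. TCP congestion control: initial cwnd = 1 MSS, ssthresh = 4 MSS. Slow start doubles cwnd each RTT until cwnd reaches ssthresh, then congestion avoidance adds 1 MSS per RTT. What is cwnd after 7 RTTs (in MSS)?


RTT 0: cwnd = 1 MSS (initial)
RTT 1: cwnd = 2 MSS (slow start, doubled)
RTT 2: cwnd = 4 MSS (slow start, doubled)
RTT 3: cwnd = 5 MSS (congestion avoidance, +1)
RTT 4: cwnd = 6 MSS (congestion avoidance, +1)
RTT 5: cwnd = 7 MSS (congestion avoidance, +1)
RTT 6: cwnd = 8 MSS (congestion avoidance, +1)
RTT 7: cwnd = 9 MSS (congestion avoidance, +1)

9


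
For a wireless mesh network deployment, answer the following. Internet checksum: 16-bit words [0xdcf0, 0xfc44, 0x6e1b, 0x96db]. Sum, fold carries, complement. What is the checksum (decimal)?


Given words: [0xdcf0, 0xfc44, 0x6e1b, 0x96db]
Step 1: Sum all words
Raw sum = 56560 + 64580 + 28187 + 38619 = 187946
Step 2: Fold carry: (56874 + 2) = 56876
One's complement = ~56876 & 0xFFFF = 8659

8659


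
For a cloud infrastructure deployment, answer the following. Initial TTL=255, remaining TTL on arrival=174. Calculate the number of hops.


Given: initial TTL = 255, received TTL = 174
Hops = initial TTL - received TTL
Hops = 255 - 174 = 81

81


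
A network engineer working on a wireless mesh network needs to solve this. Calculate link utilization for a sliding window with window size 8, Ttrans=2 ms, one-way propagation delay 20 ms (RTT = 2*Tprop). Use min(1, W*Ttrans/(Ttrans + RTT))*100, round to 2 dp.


Given: W = 8, Ttrans = 2 ms, RTT = 40 ms (= 2 * Tprop, Tprop = 20 ms)
Cycle time = Ttrans + RTT = 2 + 40 = 42 ms (first packet sent until its ACK returns)
W * Ttrans = 8 * 2 = 16 ms of sending per cycle
W * Ttrans / (Ttrans + RTT) = 16 / 42 = 0.380952
U = min(1, 0.380952) = 0.380952
U% = 38.10%

38.10


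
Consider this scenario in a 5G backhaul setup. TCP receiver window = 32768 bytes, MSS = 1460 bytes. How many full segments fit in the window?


Given: RWND = 32768 bytes, MSS = 1460 bytes
Full segments = floor(RWND / MSS)
Full segments = floor(32768 / 1460)
Full segments = floor(22.4438) = 22

22


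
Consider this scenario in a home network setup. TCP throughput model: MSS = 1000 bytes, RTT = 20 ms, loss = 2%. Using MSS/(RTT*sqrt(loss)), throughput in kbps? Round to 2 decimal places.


Given: MSS = 1000 bytes, RTT = 20 ms, loss = 2%
RTT in seconds = 20 / 1000 = 0.02
Loss rate = 2% = 0.02
sqrt(loss) = sqrt(0.02) = 0.141421356237
Throughput (bytes/s) = 1000 / (0.02 * 0.141421356237) = 353553.3906
Throughput (kbps) = 353553.3906 * 8 / 1000 = 2828.427125 -> 2828.43 kbps (2 dp)

2828.43


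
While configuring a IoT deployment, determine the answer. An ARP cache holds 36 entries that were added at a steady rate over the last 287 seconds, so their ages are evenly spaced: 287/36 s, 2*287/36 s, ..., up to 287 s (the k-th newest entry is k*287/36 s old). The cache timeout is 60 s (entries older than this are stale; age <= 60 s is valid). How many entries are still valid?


Ages are k * 287/36 s for k = 1..36 (spacing = 7.9722 s).
Entry k is valid iff k * 287/36 <= 60 iff k <= 36 * 60 / 287 = 7.5261
n_valid = floor(7.5261) = 7
(n_stale = 36 - 7 = 29)

7


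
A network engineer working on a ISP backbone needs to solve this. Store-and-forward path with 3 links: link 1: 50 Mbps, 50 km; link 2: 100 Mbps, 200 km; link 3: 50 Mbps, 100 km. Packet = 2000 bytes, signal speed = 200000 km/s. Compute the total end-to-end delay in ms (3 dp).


Packet = 2000 bytes = 16000 bits. Store-and-forward: sum (t_trans + t_prop) per link.
Link 1: t_trans = 16000/(50*10^6) s = 0.3200 ms; t_prop = 50/200000 s = 0.2500 ms; subtotal = 0.5700 ms
Link 2: t_trans = 16000/(100*10^6) s = 0.1600 ms; t_prop = 200/200000 s = 1.0000 ms; subtotal = 1.1600 ms
Link 3: t_trans = 16000/(50*10^6) s = 0.3200 ms; t_prop = 100/200000 s = 0.5000 ms; subtotal = 0.8200 ms
End-to-end = 0.5700 + 1.1600 + 0.8200 = 2.5500 ms -> 2.550 ms (3 dp)

2.550


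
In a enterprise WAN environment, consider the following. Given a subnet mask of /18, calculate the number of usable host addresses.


Given: subnet mask /18
Host bits = 32 - 18 = 14
Total addresses = 2^14 = 16384
Usable hosts = 16384 - 2 (network + broadcast) = 16382

16382


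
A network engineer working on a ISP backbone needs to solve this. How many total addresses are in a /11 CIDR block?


Given: CIDR prefix /11
Host bits = 32 - 11 = 21
Total addresses = 2^21 = 2097152

2097152


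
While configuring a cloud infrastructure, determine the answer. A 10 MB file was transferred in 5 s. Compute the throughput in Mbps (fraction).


Given: file = 10 MB, time = 5 s
File in Mb = 10 * 8 = 80 Mb
Throughput = 80 / 5 Mbps
Throughput = 16 Mbps

16
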